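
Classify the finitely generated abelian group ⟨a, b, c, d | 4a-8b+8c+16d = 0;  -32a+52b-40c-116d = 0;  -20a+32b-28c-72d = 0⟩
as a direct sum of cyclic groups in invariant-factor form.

rank_ℚ(R)=3; free=4−3=1
SNF(R) diag = [4, 4, 12] → torsion [4, 4, 12]

Answer: M ≅ ℤ^1 ⊕ ℤ/4 ⊕ ℤ/4 ⊕ ℤ/12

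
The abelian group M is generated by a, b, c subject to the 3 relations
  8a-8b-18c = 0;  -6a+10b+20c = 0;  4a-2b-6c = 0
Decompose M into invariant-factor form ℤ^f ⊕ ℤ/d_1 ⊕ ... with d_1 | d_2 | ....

Answer: M ≅ ℤ/2 ⊕ ℤ/2 ⊕ ℤ/2

Derivation:
rank_ℚ(R)=3; free=3−3=0
SNF(R) diag = [2, 2, 2] → torsion [2, 2, 2]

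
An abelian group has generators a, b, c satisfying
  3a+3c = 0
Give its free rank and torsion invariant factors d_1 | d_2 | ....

rank_ℚ(R)=1; free=3−1=2
SNF(R) diag = [3] → torsion [3]

Answer: M ≅ ℤ^2 ⊕ ℤ/3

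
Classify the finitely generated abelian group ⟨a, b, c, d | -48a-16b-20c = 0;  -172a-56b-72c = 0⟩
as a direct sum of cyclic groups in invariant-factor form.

Answer: M ≅ ℤ^2 ⊕ ℤ/4 ⊕ ℤ/4

Derivation:
rank_ℚ(R)=2; free=4−2=2
SNF(R) diag = [4, 4] → torsion [4, 4]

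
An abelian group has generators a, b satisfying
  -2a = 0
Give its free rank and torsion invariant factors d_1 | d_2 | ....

Answer: M ≅ ℤ^1 ⊕ ℤ/2

Derivation:
rank_ℚ(R)=1; free=2−1=1
SNF(R) diag = [2] → torsion [2]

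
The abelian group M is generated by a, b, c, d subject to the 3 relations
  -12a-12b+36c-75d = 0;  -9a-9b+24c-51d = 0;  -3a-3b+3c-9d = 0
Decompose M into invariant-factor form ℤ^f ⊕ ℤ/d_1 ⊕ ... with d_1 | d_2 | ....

Answer: M ≅ ℤ^1 ⊕ ℤ/3 ⊕ ℤ/3 ⊕ ℤ/3

Derivation:
rank_ℚ(R)=3; free=4−3=1
SNF(R) diag = [3, 3, 3] → torsion [3, 3, 3]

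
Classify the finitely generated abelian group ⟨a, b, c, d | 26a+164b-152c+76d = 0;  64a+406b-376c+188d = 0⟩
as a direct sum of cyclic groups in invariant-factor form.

Answer: M ≅ ℤ^2 ⊕ ℤ/2 ⊕ ℤ/6

Derivation:
rank_ℚ(R)=2; free=4−2=2
SNF(R) diag = [2, 6] → torsion [2, 6]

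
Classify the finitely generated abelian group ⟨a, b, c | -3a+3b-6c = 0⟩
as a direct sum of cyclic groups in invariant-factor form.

Answer: M ≅ ℤ^2 ⊕ ℤ/3

Derivation:
rank_ℚ(R)=1; free=3−1=2
SNF(R) diag = [3] → torsion [3]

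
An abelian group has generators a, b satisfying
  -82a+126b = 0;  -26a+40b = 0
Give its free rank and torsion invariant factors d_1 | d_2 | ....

Answer: M ≅ ℤ/2 ⊕ ℤ/2

Derivation:
rank_ℚ(R)=2; free=2−2=0
SNF(R) diag = [2, 2] → torsion [2, 2]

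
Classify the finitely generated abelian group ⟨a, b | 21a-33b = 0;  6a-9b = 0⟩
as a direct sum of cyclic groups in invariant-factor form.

Answer: M ≅ ℤ/3 ⊕ ℤ/3

Derivation:
rank_ℚ(R)=2; free=2−2=0
SNF(R) diag = [3, 3] → torsion [3, 3]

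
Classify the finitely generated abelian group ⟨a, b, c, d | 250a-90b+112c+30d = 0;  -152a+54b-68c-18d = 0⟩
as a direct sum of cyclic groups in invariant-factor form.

Answer: M ≅ ℤ^2 ⊕ ℤ/2 ⊕ ℤ/6

Derivation:
rank_ℚ(R)=2; free=4−2=2
SNF(R) diag = [2, 6] → torsion [2, 6]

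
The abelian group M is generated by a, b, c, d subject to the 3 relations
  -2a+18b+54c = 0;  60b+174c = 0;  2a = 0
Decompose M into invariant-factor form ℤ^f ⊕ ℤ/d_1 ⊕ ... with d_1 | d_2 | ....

rank_ℚ(R)=3; free=4−3=1
SNF(R) diag = [2, 6, 18] → torsion [2, 6, 18]

Answer: M ≅ ℤ^1 ⊕ ℤ/2 ⊕ ℤ/6 ⊕ ℤ/18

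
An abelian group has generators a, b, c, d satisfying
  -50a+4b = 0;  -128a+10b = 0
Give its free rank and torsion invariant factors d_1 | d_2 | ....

rank_ℚ(R)=2; free=4−2=2
SNF(R) diag = [2, 6] → torsion [2, 6]

Answer: M ≅ ℤ^2 ⊕ ℤ/2 ⊕ ℤ/6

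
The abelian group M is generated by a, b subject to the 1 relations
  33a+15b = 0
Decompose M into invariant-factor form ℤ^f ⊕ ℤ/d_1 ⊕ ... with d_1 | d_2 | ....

Answer: M ≅ ℤ^1 ⊕ ℤ/3

Derivation:
rank_ℚ(R)=1; free=2−1=1
SNF(R) diag = [3] → torsion [3]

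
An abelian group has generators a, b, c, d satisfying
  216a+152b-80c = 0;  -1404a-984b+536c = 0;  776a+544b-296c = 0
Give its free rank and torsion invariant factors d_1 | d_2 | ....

rank_ℚ(R)=3; free=4−3=1
SNF(R) diag = [4, 8, 8] → torsion [4, 8, 8]

Answer: M ≅ ℤ^1 ⊕ ℤ/4 ⊕ ℤ/8 ⊕ ℤ/8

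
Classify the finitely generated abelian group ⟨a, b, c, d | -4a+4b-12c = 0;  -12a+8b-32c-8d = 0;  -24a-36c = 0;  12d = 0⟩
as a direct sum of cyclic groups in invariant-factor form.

rank_ℚ(R)=4; free=4−4=0
SNF(R) diag = [4, 4, 12, 12] → torsion [4, 4, 12, 12]

Answer: M ≅ ℤ/4 ⊕ ℤ/4 ⊕ ℤ/12 ⊕ ℤ/12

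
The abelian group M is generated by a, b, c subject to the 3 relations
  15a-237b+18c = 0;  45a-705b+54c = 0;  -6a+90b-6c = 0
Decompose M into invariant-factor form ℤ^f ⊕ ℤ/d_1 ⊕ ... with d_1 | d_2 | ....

Answer: M ≅ ℤ/3 ⊕ ℤ/6 ⊕ ℤ/6

Derivation:
rank_ℚ(R)=3; free=3−3=0
SNF(R) diag = [3, 6, 6] → torsion [3, 6, 6]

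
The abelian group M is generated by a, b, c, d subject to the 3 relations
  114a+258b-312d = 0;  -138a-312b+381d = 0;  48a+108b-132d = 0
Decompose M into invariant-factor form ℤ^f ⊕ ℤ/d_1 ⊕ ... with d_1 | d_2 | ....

rank_ℚ(R)=3; free=4−3=1
SNF(R) diag = [3, 6, 12] → torsion [3, 6, 12]

Answer: M ≅ ℤ^1 ⊕ ℤ/3 ⊕ ℤ/6 ⊕ ℤ/12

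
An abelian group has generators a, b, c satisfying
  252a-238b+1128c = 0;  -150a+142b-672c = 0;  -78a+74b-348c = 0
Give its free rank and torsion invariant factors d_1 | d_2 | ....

Answer: M ≅ ℤ/2 ⊕ ℤ/6 ⊕ ℤ/12

Derivation:
rank_ℚ(R)=3; free=3−3=0
SNF(R) diag = [2, 6, 12] → torsion [2, 6, 12]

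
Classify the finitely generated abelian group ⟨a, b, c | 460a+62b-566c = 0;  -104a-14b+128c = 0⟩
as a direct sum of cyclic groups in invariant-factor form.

rank_ℚ(R)=2; free=3−2=1
SNF(R) diag = [2, 2] → torsion [2, 2]

Answer: M ≅ ℤ^1 ⊕ ℤ/2 ⊕ ℤ/2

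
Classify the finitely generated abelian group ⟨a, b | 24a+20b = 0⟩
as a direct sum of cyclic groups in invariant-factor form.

Answer: M ≅ ℤ^1 ⊕ ℤ/4

Derivation:
rank_ℚ(R)=1; free=2−1=1
SNF(R) diag = [4] → torsion [4]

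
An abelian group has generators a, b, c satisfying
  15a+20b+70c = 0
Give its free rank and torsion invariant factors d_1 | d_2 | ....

rank_ℚ(R)=1; free=3−1=2
SNF(R) diag = [5] → torsion [5]

Answer: M ≅ ℤ^2 ⊕ ℤ/5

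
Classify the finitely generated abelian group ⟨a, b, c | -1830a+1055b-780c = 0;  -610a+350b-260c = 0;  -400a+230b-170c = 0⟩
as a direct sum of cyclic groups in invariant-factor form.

Answer: M ≅ ℤ/5 ⊕ ℤ/10 ⊕ ℤ/30

Derivation:
rank_ℚ(R)=3; free=3−3=0
SNF(R) diag = [5, 10, 30] → torsion [5, 10, 30]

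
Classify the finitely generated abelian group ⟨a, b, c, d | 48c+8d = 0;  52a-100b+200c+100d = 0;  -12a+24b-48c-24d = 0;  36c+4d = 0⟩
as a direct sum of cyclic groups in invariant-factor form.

Answer: M ≅ ℤ/4 ⊕ ℤ/4 ⊕ ℤ/12 ⊕ ℤ/24

Derivation:
rank_ℚ(R)=4; free=4−4=0
SNF(R) diag = [4, 4, 12, 24] → torsion [4, 4, 12, 24]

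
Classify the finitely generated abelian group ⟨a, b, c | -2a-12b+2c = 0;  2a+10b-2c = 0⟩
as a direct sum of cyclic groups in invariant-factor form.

rank_ℚ(R)=2; free=3−2=1
SNF(R) diag = [2, 2] → torsion [2, 2]

Answer: M ≅ ℤ^1 ⊕ ℤ/2 ⊕ ℤ/2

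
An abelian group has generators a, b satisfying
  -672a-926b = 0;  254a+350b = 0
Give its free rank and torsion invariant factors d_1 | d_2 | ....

rank_ℚ(R)=2; free=2−2=0
SNF(R) diag = [2, 2] → torsion [2, 2]

Answer: M ≅ ℤ/2 ⊕ ℤ/2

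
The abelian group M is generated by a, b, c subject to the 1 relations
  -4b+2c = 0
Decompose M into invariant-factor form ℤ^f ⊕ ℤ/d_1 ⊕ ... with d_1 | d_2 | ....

rank_ℚ(R)=1; free=3−1=2
SNF(R) diag = [2] → torsion [2]

Answer: M ≅ ℤ^2 ⊕ ℤ/2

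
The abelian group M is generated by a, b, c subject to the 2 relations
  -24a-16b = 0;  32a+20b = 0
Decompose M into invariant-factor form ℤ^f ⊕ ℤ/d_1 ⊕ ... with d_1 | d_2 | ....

rank_ℚ(R)=2; free=3−2=1
SNF(R) diag = [4, 8] → torsion [4, 8]

Answer: M ≅ ℤ^1 ⊕ ℤ/4 ⊕ ℤ/8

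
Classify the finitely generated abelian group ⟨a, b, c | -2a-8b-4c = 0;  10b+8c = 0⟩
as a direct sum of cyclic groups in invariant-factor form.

Answer: M ≅ ℤ^1 ⊕ ℤ/2 ⊕ ℤ/2

Derivation:
rank_ℚ(R)=2; free=3−2=1
SNF(R) diag = [2, 2] → torsion [2, 2]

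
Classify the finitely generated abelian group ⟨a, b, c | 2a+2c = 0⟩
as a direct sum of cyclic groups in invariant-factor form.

rank_ℚ(R)=1; free=3−1=2
SNF(R) diag = [2] → torsion [2]

Answer: M ≅ ℤ^2 ⊕ ℤ/2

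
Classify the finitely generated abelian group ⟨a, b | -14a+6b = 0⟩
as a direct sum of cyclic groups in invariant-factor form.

Answer: M ≅ ℤ^1 ⊕ ℤ/2

Derivation:
rank_ℚ(R)=1; free=2−1=1
SNF(R) diag = [2] → torsion [2]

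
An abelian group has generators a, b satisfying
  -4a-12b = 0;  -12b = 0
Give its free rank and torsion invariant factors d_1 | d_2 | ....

rank_ℚ(R)=2; free=2−2=0
SNF(R) diag = [4, 12] → torsion [4, 12]

Answer: M ≅ ℤ/4 ⊕ ℤ/12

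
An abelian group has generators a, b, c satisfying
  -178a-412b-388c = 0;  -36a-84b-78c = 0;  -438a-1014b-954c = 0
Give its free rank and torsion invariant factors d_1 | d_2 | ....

rank_ℚ(R)=3; free=3−3=0
SNF(R) diag = [2, 6, 6] → torsion [2, 6, 6]

Answer: M ≅ ℤ/2 ⊕ ℤ/6 ⊕ ℤ/6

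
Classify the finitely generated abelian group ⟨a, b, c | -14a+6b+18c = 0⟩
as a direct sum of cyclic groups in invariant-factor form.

Answer: M ≅ ℤ^2 ⊕ ℤ/2

Derivation:
rank_ℚ(R)=1; free=3−1=2
SNF(R) diag = [2] → torsion [2]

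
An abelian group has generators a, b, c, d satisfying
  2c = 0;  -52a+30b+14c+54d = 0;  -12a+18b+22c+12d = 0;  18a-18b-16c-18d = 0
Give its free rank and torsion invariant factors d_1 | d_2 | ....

Answer: M ≅ ℤ/2 ⊕ ℤ/2 ⊕ ℤ/6 ⊕ ℤ/18

Derivation:
rank_ℚ(R)=4; free=4−4=0
SNF(R) diag = [2, 2, 6, 18] → torsion [2, 2, 6, 18]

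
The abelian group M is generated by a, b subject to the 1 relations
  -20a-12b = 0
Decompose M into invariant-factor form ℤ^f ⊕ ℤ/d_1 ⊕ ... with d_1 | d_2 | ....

rank_ℚ(R)=1; free=2−1=1
SNF(R) diag = [4] → torsion [4]

Answer: M ≅ ℤ^1 ⊕ ℤ/4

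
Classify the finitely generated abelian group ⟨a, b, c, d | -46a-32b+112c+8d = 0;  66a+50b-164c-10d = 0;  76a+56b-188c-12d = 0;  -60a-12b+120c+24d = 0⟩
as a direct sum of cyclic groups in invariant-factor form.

Answer: M ≅ ℤ/2 ⊕ ℤ/2 ⊕ ℤ/4 ⊕ ℤ/12

Derivation:
rank_ℚ(R)=4; free=4−4=0
SNF(R) diag = [2, 2, 4, 12] → torsion [2, 2, 4, 12]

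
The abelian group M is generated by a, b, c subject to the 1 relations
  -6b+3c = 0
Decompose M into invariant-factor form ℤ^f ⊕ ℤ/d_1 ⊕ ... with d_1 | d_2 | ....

Answer: M ≅ ℤ^2 ⊕ ℤ/3

Derivation:
rank_ℚ(R)=1; free=3−1=2
SNF(R) diag = [3] → torsion [3]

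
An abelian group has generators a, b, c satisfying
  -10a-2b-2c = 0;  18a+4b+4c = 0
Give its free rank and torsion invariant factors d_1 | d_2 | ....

rank_ℚ(R)=2; free=3−2=1
SNF(R) diag = [2, 2] → torsion [2, 2]

Answer: M ≅ ℤ^1 ⊕ ℤ/2 ⊕ ℤ/2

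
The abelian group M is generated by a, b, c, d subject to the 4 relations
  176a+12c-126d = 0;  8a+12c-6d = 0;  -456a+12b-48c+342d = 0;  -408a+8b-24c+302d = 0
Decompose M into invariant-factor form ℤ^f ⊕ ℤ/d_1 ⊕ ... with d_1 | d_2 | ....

Answer: M ≅ ℤ/2 ⊕ ℤ/4 ⊕ ℤ/12 ⊕ ℤ/24

Derivation:
rank_ℚ(R)=4; free=4−4=0
SNF(R) diag = [2, 4, 12, 24] → torsion [2, 4, 12, 24]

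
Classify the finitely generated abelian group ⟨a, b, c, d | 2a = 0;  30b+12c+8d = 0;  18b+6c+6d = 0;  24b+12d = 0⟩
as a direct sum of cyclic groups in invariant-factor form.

rank_ℚ(R)=4; free=4−4=0
SNF(R) diag = [2, 2, 6, 12] → torsion [2, 2, 6, 12]

Answer: M ≅ ℤ/2 ⊕ ℤ/2 ⊕ ℤ/6 ⊕ ℤ/12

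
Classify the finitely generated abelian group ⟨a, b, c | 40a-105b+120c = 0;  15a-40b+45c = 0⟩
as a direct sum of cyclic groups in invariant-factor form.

Answer: M ≅ ℤ^1 ⊕ ℤ/5 ⊕ ℤ/5

Derivation:
rank_ℚ(R)=2; free=3−2=1
SNF(R) diag = [5, 5] → torsion [5, 5]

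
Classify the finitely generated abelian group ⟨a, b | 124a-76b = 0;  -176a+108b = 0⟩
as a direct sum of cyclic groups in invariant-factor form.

Answer: M ≅ ℤ/4 ⊕ ℤ/4

Derivation:
rank_ℚ(R)=2; free=2−2=0
SNF(R) diag = [4, 4] → torsion [4, 4]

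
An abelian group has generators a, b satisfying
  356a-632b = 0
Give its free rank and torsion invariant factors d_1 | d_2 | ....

Answer: M ≅ ℤ^1 ⊕ ℤ/4

Derivation:
rank_ℚ(R)=1; free=2−1=1
SNF(R) diag = [4] → torsion [4]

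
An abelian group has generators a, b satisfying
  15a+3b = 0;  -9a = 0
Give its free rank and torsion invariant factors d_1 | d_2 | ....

rank_ℚ(R)=2; free=2−2=0
SNF(R) diag = [3, 9] → torsion [3, 9]

Answer: M ≅ ℤ/3 ⊕ ℤ/9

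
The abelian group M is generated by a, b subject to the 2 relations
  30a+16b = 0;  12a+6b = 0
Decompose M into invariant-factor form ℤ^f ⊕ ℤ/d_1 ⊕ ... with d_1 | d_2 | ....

rank_ℚ(R)=2; free=2−2=0
SNF(R) diag = [2, 6] → torsion [2, 6]

Answer: M ≅ ℤ/2 ⊕ ℤ/6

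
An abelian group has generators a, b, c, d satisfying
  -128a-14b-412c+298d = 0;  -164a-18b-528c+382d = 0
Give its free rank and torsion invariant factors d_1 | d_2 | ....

Answer: M ≅ ℤ^2 ⊕ ℤ/2 ⊕ ℤ/4

Derivation:
rank_ℚ(R)=2; free=4−2=2
SNF(R) diag = [2, 4] → torsion [2, 4]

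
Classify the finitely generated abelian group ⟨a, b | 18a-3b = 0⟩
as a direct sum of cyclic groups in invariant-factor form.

rank_ℚ(R)=1; free=2−1=1
SNF(R) diag = [3] → torsion [3]

Answer: M ≅ ℤ^1 ⊕ ℤ/3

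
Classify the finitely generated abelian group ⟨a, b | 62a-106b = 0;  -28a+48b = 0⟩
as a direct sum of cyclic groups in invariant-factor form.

rank_ℚ(R)=2; free=2−2=0
SNF(R) diag = [2, 4] → torsion [2, 4]

Answer: M ≅ ℤ/2 ⊕ ℤ/4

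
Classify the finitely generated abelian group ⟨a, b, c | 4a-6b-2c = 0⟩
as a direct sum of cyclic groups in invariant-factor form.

rank_ℚ(R)=1; free=3−1=2
SNF(R) diag = [2] → torsion [2]

Answer: M ≅ ℤ^2 ⊕ ℤ/2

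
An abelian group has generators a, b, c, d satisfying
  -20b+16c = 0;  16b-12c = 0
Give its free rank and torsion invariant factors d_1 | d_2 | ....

rank_ℚ(R)=2; free=4−2=2
SNF(R) diag = [4, 4] → torsion [4, 4]

Answer: M ≅ ℤ^2 ⊕ ℤ/4 ⊕ ℤ/4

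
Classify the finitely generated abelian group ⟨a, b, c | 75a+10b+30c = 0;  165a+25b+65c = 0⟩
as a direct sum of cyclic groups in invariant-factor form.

Answer: M ≅ ℤ^1 ⊕ ℤ/5 ⊕ ℤ/5

Derivation:
rank_ℚ(R)=2; free=3−2=1
SNF(R) diag = [5, 5] → torsion [5, 5]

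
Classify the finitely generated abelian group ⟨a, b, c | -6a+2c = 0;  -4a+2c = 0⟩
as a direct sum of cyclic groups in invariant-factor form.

Answer: M ≅ ℤ^1 ⊕ ℤ/2 ⊕ ℤ/2

Derivation:
rank_ℚ(R)=2; free=3−2=1
SNF(R) diag = [2, 2] → torsion [2, 2]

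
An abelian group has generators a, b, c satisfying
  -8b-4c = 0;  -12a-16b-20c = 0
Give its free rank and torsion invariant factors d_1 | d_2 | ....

Answer: M ≅ ℤ^1 ⊕ ℤ/4 ⊕ ℤ/12

Derivation:
rank_ℚ(R)=2; free=3−2=1
SNF(R) diag = [4, 12] → torsion [4, 12]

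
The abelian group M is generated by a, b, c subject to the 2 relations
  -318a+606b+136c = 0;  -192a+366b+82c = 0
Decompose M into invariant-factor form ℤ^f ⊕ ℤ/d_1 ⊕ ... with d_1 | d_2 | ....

rank_ℚ(R)=2; free=3−2=1
SNF(R) diag = [2, 6] → torsion [2, 6]

Answer: M ≅ ℤ^1 ⊕ ℤ/2 ⊕ ℤ/6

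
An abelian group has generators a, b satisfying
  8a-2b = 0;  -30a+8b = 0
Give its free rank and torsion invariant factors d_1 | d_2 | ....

rank_ℚ(R)=2; free=2−2=0
SNF(R) diag = [2, 2] → torsion [2, 2]

Answer: M ≅ ℤ/2 ⊕ ℤ/2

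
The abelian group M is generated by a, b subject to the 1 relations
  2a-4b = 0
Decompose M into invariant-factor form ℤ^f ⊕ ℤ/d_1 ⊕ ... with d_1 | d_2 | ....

Answer: M ≅ ℤ^1 ⊕ ℤ/2

Derivation:
rank_ℚ(R)=1; free=2−1=1
SNF(R) diag = [2] → torsion [2]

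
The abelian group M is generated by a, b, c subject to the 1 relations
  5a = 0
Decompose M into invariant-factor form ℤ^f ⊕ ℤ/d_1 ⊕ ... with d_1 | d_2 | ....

Answer: M ≅ ℤ^2 ⊕ ℤ/5

Derivation:
rank_ℚ(R)=1; free=3−1=2
SNF(R) diag = [5] → torsion [5]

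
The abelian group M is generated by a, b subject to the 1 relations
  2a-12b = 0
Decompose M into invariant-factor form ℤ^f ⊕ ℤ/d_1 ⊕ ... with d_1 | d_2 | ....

Answer: M ≅ ℤ^1 ⊕ ℤ/2

Derivation:
rank_ℚ(R)=1; free=2−1=1
SNF(R) diag = [2] → torsion [2]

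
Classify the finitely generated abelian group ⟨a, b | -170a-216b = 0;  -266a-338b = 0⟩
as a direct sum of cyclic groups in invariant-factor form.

rank_ℚ(R)=2; free=2−2=0
SNF(R) diag = [2, 2] → torsion [2, 2]

Answer: M ≅ ℤ/2 ⊕ ℤ/2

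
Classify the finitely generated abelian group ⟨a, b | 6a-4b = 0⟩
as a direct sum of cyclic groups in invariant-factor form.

Answer: M ≅ ℤ^1 ⊕ ℤ/2

Derivation:
rank_ℚ(R)=1; free=2−1=1
SNF(R) diag = [2] → torsion [2]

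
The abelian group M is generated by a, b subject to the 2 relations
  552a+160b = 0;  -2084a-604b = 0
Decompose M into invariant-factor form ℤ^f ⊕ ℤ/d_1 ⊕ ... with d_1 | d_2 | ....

Answer: M ≅ ℤ/4 ⊕ ℤ/8

Derivation:
rank_ℚ(R)=2; free=2−2=0
SNF(R) diag = [4, 8] → torsion [4, 8]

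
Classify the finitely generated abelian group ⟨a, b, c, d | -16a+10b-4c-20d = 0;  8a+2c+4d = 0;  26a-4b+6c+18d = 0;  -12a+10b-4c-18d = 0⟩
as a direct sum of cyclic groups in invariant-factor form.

rank_ℚ(R)=4; free=4−4=0
SNF(R) diag = [2, 2, 2, 2] → torsion [2, 2, 2, 2]

Answer: M ≅ ℤ/2 ⊕ ℤ/2 ⊕ ℤ/2 ⊕ ℤ/2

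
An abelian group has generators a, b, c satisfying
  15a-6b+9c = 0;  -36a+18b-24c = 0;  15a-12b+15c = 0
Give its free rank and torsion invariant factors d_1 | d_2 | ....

rank_ℚ(R)=3; free=3−3=0
SNF(R) diag = [3, 6, 6] → torsion [3, 6, 6]

Answer: M ≅ ℤ/3 ⊕ ℤ/6 ⊕ ℤ/6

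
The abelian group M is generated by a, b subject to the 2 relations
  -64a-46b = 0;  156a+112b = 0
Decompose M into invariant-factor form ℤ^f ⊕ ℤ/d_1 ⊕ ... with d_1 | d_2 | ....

rank_ℚ(R)=2; free=2−2=0
SNF(R) diag = [2, 4] → torsion [2, 4]

Answer: M ≅ ℤ/2 ⊕ ℤ/4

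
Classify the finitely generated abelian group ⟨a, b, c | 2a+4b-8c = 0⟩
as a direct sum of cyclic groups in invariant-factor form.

Answer: M ≅ ℤ^2 ⊕ ℤ/2

Derivation:
rank_ℚ(R)=1; free=3−1=2
SNF(R) diag = [2] → torsion [2]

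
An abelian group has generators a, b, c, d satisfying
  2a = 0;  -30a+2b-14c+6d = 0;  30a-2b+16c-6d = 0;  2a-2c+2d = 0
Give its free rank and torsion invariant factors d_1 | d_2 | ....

rank_ℚ(R)=4; free=4−4=0
SNF(R) diag = [2, 2, 2, 2] → torsion [2, 2, 2, 2]

Answer: M ≅ ℤ/2 ⊕ ℤ/2 ⊕ ℤ/2 ⊕ ℤ/2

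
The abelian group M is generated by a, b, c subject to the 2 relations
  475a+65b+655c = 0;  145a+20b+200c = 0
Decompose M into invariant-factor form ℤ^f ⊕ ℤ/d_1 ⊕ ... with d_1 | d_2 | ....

rank_ℚ(R)=2; free=3−2=1
SNF(R) diag = [5, 5] → torsion [5, 5]

Answer: M ≅ ℤ^1 ⊕ ℤ/5 ⊕ ℤ/5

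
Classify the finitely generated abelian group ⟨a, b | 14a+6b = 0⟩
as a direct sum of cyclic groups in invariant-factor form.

rank_ℚ(R)=1; free=2−1=1
SNF(R) diag = [2] → torsion [2]

Answer: M ≅ ℤ^1 ⊕ ℤ/2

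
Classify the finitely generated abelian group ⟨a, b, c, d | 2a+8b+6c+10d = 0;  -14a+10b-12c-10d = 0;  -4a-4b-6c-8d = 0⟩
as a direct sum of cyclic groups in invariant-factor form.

Answer: M ≅ ℤ^1 ⊕ ℤ/2 ⊕ ℤ/6 ⊕ ℤ/6

Derivation:
rank_ℚ(R)=3; free=4−3=1
SNF(R) diag = [2, 6, 6] → torsion [2, 6, 6]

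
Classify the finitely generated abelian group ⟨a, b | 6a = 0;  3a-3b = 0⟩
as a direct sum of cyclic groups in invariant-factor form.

Answer: M ≅ ℤ/3 ⊕ ℤ/6

Derivation:
rank_ℚ(R)=2; free=2−2=0
SNF(R) diag = [3, 6] → torsion [3, 6]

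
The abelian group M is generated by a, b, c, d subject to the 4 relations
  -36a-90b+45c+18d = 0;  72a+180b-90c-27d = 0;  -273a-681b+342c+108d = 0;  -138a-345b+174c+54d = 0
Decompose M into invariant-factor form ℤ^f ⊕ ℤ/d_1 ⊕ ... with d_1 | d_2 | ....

Answer: M ≅ ℤ/3 ⊕ ℤ/3 ⊕ ℤ/9 ⊕ ℤ/9

Derivation:
rank_ℚ(R)=4; free=4−4=0
SNF(R) diag = [3, 3, 9, 9] → torsion [3, 3, 9, 9]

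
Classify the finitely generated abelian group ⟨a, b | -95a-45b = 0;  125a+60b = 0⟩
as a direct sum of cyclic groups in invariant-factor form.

Answer: M ≅ ℤ/5 ⊕ ℤ/15

Derivation:
rank_ℚ(R)=2; free=2−2=0
SNF(R) diag = [5, 15] → torsion [5, 15]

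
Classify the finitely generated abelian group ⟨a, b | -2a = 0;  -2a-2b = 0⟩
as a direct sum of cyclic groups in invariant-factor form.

Answer: M ≅ ℤ/2 ⊕ ℤ/2

Derivation:
rank_ℚ(R)=2; free=2−2=0
SNF(R) diag = [2, 2] → torsion [2, 2]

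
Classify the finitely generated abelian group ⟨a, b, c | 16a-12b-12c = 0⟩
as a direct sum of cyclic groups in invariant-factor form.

rank_ℚ(R)=1; free=3−1=2
SNF(R) diag = [4] → torsion [4]

Answer: M ≅ ℤ^2 ⊕ ℤ/4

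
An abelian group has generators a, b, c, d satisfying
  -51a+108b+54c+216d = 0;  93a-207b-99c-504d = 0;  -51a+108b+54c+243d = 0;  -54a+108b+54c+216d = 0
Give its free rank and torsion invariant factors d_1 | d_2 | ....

rank_ℚ(R)=4; free=4−4=0
SNF(R) diag = [3, 9, 27, 54] → torsion [3, 9, 27, 54]

Answer: M ≅ ℤ/3 ⊕ ℤ/9 ⊕ ℤ/27 ⊕ ℤ/54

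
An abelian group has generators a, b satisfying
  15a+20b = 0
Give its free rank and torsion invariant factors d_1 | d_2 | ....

rank_ℚ(R)=1; free=2−1=1
SNF(R) diag = [5] → torsion [5]

Answer: M ≅ ℤ^1 ⊕ ℤ/5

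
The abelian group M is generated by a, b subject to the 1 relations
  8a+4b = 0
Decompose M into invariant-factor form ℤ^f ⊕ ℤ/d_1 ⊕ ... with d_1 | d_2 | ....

Answer: M ≅ ℤ^1 ⊕ ℤ/4

Derivation:
rank_ℚ(R)=1; free=2−1=1
SNF(R) diag = [4] → torsion [4]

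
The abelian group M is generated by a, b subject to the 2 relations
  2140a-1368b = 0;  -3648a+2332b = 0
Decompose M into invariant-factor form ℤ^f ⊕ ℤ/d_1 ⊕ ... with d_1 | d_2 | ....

rank_ℚ(R)=2; free=2−2=0
SNF(R) diag = [4, 4] → torsion [4, 4]

Answer: M ≅ ℤ/4 ⊕ ℤ/4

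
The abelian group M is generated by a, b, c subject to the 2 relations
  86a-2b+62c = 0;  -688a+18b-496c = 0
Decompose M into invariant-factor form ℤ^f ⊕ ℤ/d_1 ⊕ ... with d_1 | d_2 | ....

Answer: M ≅ ℤ^1 ⊕ ℤ/2 ⊕ ℤ/2

Derivation:
rank_ℚ(R)=2; free=3−2=1
SNF(R) diag = [2, 2] → torsion [2, 2]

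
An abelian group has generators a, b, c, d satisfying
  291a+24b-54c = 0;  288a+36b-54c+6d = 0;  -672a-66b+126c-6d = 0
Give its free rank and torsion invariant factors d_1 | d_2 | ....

Answer: M ≅ ℤ^1 ⊕ ℤ/3 ⊕ ℤ/6 ⊕ ℤ/18

Derivation:
rank_ℚ(R)=3; free=4−3=1
SNF(R) diag = [3, 6, 18] → torsion [3, 6, 18]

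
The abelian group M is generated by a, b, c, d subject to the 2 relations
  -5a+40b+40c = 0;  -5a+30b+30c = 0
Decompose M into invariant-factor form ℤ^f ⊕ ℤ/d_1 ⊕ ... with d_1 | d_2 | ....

rank_ℚ(R)=2; free=4−2=2
SNF(R) diag = [5, 10] → torsion [5, 10]

Answer: M ≅ ℤ^2 ⊕ ℤ/5 ⊕ ℤ/10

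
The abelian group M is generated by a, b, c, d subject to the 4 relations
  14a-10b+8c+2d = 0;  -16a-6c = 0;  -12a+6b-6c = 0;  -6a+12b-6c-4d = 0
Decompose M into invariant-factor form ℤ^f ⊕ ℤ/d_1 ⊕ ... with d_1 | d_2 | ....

rank_ℚ(R)=4; free=4−4=0
SNF(R) diag = [2, 2, 2, 6] → torsion [2, 2, 2, 6]

Answer: M ≅ ℤ/2 ⊕ ℤ/2 ⊕ ℤ/2 ⊕ ℤ/6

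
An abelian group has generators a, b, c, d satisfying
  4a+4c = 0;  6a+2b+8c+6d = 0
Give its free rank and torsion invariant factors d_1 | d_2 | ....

rank_ℚ(R)=2; free=4−2=2
SNF(R) diag = [2, 4] → torsion [2, 4]

Answer: M ≅ ℤ^2 ⊕ ℤ/2 ⊕ ℤ/4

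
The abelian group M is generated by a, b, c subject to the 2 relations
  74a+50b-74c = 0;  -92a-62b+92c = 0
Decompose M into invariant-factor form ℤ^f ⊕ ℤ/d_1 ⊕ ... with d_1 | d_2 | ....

rank_ℚ(R)=2; free=3−2=1
SNF(R) diag = [2, 6] → torsion [2, 6]

Answer: M ≅ ℤ^1 ⊕ ℤ/2 ⊕ ℤ/6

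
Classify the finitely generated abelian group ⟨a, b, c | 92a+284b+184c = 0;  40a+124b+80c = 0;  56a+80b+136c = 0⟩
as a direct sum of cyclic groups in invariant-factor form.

rank_ℚ(R)=3; free=3−3=0
SNF(R) diag = [4, 12, 24] → torsion [4, 12, 24]

Answer: M ≅ ℤ/4 ⊕ ℤ/12 ⊕ ℤ/24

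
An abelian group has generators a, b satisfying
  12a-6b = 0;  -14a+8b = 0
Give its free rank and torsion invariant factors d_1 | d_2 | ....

Answer: M ≅ ℤ/2 ⊕ ℤ/6

Derivation:
rank_ℚ(R)=2; free=2−2=0
SNF(R) diag = [2, 6] → torsion [2, 6]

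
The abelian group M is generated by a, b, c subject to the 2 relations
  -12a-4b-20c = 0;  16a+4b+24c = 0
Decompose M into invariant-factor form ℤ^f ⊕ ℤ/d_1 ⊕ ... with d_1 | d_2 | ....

rank_ℚ(R)=2; free=3−2=1
SNF(R) diag = [4, 4] → torsion [4, 4]

Answer: M ≅ ℤ^1 ⊕ ℤ/4 ⊕ ℤ/4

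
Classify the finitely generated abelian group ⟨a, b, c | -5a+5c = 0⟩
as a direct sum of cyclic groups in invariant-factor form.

rank_ℚ(R)=1; free=3−1=2
SNF(R) diag = [5] → torsion [5]

Answer: M ≅ ℤ^2 ⊕ ℤ/5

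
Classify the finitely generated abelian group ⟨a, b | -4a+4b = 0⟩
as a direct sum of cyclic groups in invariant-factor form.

Answer: M ≅ ℤ^1 ⊕ ℤ/4

Derivation:
rank_ℚ(R)=1; free=2−1=1
SNF(R) diag = [4] → torsion [4]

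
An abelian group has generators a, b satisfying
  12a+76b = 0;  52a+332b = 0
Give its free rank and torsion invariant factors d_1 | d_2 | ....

Answer: M ≅ ℤ/4 ⊕ ℤ/8

Derivation:
rank_ℚ(R)=2; free=2−2=0
SNF(R) diag = [4, 8] → torsion [4, 8]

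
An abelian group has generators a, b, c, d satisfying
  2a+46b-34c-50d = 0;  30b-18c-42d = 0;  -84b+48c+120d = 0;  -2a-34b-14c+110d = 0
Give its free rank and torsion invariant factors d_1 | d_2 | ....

rank_ℚ(R)=4; free=4−4=0
SNF(R) diag = [2, 6, 12, 36] → torsion [2, 6, 12, 36]

Answer: M ≅ ℤ/2 ⊕ ℤ/6 ⊕ ℤ/12 ⊕ ℤ/36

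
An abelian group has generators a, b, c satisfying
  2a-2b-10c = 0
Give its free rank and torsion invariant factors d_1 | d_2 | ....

rank_ℚ(R)=1; free=3−1=2
SNF(R) diag = [2] → torsion [2]

Answer: M ≅ ℤ^2 ⊕ ℤ/2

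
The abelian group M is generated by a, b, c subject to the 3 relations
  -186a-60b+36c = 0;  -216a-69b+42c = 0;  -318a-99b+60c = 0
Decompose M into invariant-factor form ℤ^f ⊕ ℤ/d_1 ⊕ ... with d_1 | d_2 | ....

rank_ℚ(R)=3; free=3−3=0
SNF(R) diag = [3, 6, 18] → torsion [3, 6, 18]

Answer: M ≅ ℤ/3 ⊕ ℤ/6 ⊕ ℤ/18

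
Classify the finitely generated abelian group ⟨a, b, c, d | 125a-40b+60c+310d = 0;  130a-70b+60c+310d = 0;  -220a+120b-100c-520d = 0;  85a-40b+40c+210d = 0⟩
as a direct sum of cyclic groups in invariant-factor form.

rank_ℚ(R)=4; free=4−4=0
SNF(R) diag = [5, 10, 20, 20] → torsion [5, 10, 20, 20]

Answer: M ≅ ℤ/5 ⊕ ℤ/10 ⊕ ℤ/20 ⊕ ℤ/20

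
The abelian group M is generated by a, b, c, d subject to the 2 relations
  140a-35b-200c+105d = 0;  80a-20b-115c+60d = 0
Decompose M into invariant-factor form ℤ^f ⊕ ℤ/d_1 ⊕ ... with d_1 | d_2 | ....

Answer: M ≅ ℤ^2 ⊕ ℤ/5 ⊕ ℤ/5

Derivation:
rank_ℚ(R)=2; free=4−2=2
SNF(R) diag = [5, 5] → torsion [5, 5]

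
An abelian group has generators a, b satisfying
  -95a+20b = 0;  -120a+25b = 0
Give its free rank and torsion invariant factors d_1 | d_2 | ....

Answer: M ≅ ℤ/5 ⊕ ℤ/5

Derivation:
rank_ℚ(R)=2; free=2−2=0
SNF(R) diag = [5, 5] → torsion [5, 5]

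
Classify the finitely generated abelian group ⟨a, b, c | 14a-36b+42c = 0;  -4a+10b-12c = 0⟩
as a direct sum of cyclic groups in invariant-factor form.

rank_ℚ(R)=2; free=3−2=1
SNF(R) diag = [2, 2] → torsion [2, 2]

Answer: M ≅ ℤ^1 ⊕ ℤ/2 ⊕ ℤ/2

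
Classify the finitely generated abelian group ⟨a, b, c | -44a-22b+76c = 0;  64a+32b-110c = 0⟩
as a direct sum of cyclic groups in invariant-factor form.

rank_ℚ(R)=2; free=3−2=1
SNF(R) diag = [2, 6] → torsion [2, 6]

Answer: M ≅ ℤ^1 ⊕ ℤ/2 ⊕ ℤ/6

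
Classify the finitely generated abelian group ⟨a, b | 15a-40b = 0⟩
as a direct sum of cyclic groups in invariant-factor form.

Answer: M ≅ ℤ^1 ⊕ ℤ/5

Derivation:
rank_ℚ(R)=1; free=2−1=1
SNF(R) diag = [5] → torsion [5]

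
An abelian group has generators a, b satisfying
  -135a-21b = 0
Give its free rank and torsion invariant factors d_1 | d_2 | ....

rank_ℚ(R)=1; free=2−1=1
SNF(R) diag = [3] → torsion [3]

Answer: M ≅ ℤ^1 ⊕ ℤ/3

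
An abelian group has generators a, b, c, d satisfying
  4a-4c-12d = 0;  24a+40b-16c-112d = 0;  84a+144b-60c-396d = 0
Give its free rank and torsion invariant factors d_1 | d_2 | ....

Answer: M ≅ ℤ^1 ⊕ ℤ/4 ⊕ ℤ/8 ⊕ ℤ/24

Derivation:
rank_ℚ(R)=3; free=4−3=1
SNF(R) diag = [4, 8, 24] → torsion [4, 8, 24]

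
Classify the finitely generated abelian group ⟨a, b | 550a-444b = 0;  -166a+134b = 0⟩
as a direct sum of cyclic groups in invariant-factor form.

rank_ℚ(R)=2; free=2−2=0
SNF(R) diag = [2, 2] → torsion [2, 2]

Answer: M ≅ ℤ/2 ⊕ ℤ/2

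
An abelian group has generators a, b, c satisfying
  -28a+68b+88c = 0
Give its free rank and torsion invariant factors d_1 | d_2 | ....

Answer: M ≅ ℤ^2 ⊕ ℤ/4

Derivation:
rank_ℚ(R)=1; free=3−1=2
SNF(R) diag = [4] → torsion [4]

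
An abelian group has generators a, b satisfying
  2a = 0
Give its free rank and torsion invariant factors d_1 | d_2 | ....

Answer: M ≅ ℤ^1 ⊕ ℤ/2

Derivation:
rank_ℚ(R)=1; free=2−1=1
SNF(R) diag = [2] → torsion [2]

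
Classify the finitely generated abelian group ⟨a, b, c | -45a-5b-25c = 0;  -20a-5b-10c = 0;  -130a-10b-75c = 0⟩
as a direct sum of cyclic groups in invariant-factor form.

rank_ℚ(R)=3; free=3−3=0
SNF(R) diag = [5, 5, 5] → torsion [5, 5, 5]

Answer: M ≅ ℤ/5 ⊕ ℤ/5 ⊕ ℤ/5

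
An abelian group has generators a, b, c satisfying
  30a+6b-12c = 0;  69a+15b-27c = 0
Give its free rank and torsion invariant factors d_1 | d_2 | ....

Answer: M ≅ ℤ^1 ⊕ ℤ/3 ⊕ ℤ/6

Derivation:
rank_ℚ(R)=2; free=3−2=1
SNF(R) diag = [3, 6] → torsion [3, 6]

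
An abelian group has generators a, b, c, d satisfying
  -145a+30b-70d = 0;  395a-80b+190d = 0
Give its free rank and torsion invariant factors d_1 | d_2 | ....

Answer: M ≅ ℤ^2 ⊕ ℤ/5 ⊕ ℤ/10

Derivation:
rank_ℚ(R)=2; free=4−2=2
SNF(R) diag = [5, 10] → torsion [5, 10]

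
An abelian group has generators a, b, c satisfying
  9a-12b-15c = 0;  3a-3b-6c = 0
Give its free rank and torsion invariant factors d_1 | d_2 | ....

Answer: M ≅ ℤ^1 ⊕ ℤ/3 ⊕ ℤ/3

Derivation:
rank_ℚ(R)=2; free=3−2=1
SNF(R) diag = [3, 3] → torsion [3, 3]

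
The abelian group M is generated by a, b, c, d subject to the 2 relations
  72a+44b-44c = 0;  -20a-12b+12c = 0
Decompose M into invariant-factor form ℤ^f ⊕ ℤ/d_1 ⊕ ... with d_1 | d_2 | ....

rank_ℚ(R)=2; free=4−2=2
SNF(R) diag = [4, 4] → torsion [4, 4]

Answer: M ≅ ℤ^2 ⊕ ℤ/4 ⊕ ℤ/4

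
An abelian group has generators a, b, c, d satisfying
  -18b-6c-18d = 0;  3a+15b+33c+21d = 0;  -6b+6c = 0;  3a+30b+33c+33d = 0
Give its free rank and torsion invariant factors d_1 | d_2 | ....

Answer: M ≅ ℤ/3 ⊕ ℤ/3 ⊕ ℤ/6 ⊕ ℤ/6

Derivation:
rank_ℚ(R)=4; free=4−4=0
SNF(R) diag = [3, 3, 6, 6] → torsion [3, 3, 6, 6]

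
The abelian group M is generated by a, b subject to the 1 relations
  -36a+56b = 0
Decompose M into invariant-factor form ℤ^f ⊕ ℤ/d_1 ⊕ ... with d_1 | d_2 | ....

Answer: M ≅ ℤ^1 ⊕ ℤ/4

Derivation:
rank_ℚ(R)=1; free=2−1=1
SNF(R) diag = [4] → torsion [4]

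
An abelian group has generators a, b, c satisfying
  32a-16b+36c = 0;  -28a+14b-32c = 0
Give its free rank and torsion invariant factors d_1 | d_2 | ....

Answer: M ≅ ℤ^1 ⊕ ℤ/2 ⊕ ℤ/4

Derivation:
rank_ℚ(R)=2; free=3−2=1
SNF(R) diag = [2, 4] → torsion [2, 4]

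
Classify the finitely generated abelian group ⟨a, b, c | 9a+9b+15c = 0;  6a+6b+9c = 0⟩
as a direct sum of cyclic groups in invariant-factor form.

Answer: M ≅ ℤ^1 ⊕ ℤ/3 ⊕ ℤ/3

Derivation:
rank_ℚ(R)=2; free=3−2=1
SNF(R) diag = [3, 3] → torsion [3, 3]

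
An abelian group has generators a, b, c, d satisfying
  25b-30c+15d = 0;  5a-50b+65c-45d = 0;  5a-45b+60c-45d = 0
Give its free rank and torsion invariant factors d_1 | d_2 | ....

Answer: M ≅ ℤ^1 ⊕ ℤ/5 ⊕ ℤ/5 ⊕ ℤ/5

Derivation:
rank_ℚ(R)=3; free=4−3=1
SNF(R) diag = [5, 5, 5] → torsion [5, 5, 5]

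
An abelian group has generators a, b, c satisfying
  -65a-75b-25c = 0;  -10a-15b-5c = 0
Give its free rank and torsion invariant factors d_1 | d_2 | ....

Answer: M ≅ ℤ^1 ⊕ ℤ/5 ⊕ ℤ/15

Derivation:
rank_ℚ(R)=2; free=3−2=1
SNF(R) diag = [5, 15] → torsion [5, 15]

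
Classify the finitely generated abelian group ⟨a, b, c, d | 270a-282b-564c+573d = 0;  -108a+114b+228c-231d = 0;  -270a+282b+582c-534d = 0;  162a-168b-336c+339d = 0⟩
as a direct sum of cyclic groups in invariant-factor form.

Answer: M ≅ ℤ/3 ⊕ ℤ/6 ⊕ ℤ/18 ⊕ ℤ/54

Derivation:
rank_ℚ(R)=4; free=4−4=0
SNF(R) diag = [3, 6, 18, 54] → torsion [3, 6, 18, 54]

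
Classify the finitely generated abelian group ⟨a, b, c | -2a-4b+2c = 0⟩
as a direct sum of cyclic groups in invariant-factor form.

Answer: M ≅ ℤ^2 ⊕ ℤ/2

Derivation:
rank_ℚ(R)=1; free=3−1=2
SNF(R) diag = [2] → torsion [2]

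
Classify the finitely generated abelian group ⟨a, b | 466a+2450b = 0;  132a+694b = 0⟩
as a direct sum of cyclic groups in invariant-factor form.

rank_ℚ(R)=2; free=2−2=0
SNF(R) diag = [2, 2] → torsion [2, 2]

Answer: M ≅ ℤ/2 ⊕ ℤ/2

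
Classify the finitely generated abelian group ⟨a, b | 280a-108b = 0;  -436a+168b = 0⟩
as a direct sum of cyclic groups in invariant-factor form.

rank_ℚ(R)=2; free=2−2=0
SNF(R) diag = [4, 12] → torsion [4, 12]

Answer: M ≅ ℤ/4 ⊕ ℤ/12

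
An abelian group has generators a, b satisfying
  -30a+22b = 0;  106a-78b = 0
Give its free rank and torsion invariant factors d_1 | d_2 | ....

rank_ℚ(R)=2; free=2−2=0
SNF(R) diag = [2, 4] → torsion [2, 4]

Answer: M ≅ ℤ/2 ⊕ ℤ/4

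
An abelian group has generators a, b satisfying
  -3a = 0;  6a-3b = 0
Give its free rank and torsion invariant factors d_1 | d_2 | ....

rank_ℚ(R)=2; free=2−2=0
SNF(R) diag = [3, 3] → torsion [3, 3]

Answer: M ≅ ℤ/3 ⊕ ℤ/3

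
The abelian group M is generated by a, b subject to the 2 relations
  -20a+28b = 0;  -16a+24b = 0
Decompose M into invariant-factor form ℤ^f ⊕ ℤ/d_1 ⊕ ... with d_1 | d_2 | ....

Answer: M ≅ ℤ/4 ⊕ ℤ/8

Derivation:
rank_ℚ(R)=2; free=2−2=0
SNF(R) diag = [4, 8] → torsion [4, 8]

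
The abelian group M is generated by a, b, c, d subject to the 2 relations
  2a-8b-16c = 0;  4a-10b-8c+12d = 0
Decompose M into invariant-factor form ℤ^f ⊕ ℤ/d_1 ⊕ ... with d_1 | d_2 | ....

Answer: M ≅ ℤ^2 ⊕ ℤ/2 ⊕ ℤ/6

Derivation:
rank_ℚ(R)=2; free=4−2=2
SNF(R) diag = [2, 6] → torsion [2, 6]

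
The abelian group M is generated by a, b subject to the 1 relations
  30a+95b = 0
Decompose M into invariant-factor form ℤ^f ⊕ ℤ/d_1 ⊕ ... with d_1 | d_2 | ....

rank_ℚ(R)=1; free=2−1=1
SNF(R) diag = [5] → torsion [5]

Answer: M ≅ ℤ^1 ⊕ ℤ/5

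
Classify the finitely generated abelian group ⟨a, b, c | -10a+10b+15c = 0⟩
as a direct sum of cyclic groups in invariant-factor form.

Answer: M ≅ ℤ^2 ⊕ ℤ/5

Derivation:
rank_ℚ(R)=1; free=3−1=2
SNF(R) diag = [5] → torsion [5]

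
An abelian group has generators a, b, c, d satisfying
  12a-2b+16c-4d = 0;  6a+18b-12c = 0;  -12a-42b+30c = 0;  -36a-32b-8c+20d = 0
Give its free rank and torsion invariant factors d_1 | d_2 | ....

rank_ℚ(R)=4; free=4−4=0
SNF(R) diag = [2, 6, 6, 12] → torsion [2, 6, 6, 12]

Answer: M ≅ ℤ/2 ⊕ ℤ/6 ⊕ ℤ/6 ⊕ ℤ/12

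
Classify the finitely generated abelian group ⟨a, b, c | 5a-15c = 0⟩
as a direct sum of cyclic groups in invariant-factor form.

Answer: M ≅ ℤ^2 ⊕ ℤ/5

Derivation:
rank_ℚ(R)=1; free=3−1=2
SNF(R) diag = [5] → torsion [5]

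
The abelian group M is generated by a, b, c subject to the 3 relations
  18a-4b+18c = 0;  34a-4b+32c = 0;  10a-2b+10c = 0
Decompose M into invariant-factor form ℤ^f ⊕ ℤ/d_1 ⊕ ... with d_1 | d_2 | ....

rank_ℚ(R)=3; free=3−3=0
SNF(R) diag = [2, 2, 2] → torsion [2, 2, 2]

Answer: M ≅ ℤ/2 ⊕ ℤ/2 ⊕ ℤ/2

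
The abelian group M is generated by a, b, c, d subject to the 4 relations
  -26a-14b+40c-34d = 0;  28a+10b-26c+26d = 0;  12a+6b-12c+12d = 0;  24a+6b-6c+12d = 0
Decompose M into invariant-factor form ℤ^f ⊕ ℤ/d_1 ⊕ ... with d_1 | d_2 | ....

rank_ℚ(R)=4; free=4−4=0
SNF(R) diag = [2, 6, 6, 6] → torsion [2, 6, 6, 6]

Answer: M ≅ ℤ/2 ⊕ ℤ/6 ⊕ ℤ/6 ⊕ ℤ/6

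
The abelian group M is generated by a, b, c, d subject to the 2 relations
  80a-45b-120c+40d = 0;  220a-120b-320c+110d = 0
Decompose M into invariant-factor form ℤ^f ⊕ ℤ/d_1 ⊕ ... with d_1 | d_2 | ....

Answer: M ≅ ℤ^2 ⊕ ℤ/5 ⊕ ℤ/10

Derivation:
rank_ℚ(R)=2; free=4−2=2
SNF(R) diag = [5, 10] → torsion [5, 10]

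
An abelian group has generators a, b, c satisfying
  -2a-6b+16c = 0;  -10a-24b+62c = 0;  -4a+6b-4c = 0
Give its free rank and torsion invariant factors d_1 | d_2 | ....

rank_ℚ(R)=3; free=3−3=0
SNF(R) diag = [2, 6, 18] → torsion [2, 6, 18]

Answer: M ≅ ℤ/2 ⊕ ℤ/6 ⊕ ℤ/18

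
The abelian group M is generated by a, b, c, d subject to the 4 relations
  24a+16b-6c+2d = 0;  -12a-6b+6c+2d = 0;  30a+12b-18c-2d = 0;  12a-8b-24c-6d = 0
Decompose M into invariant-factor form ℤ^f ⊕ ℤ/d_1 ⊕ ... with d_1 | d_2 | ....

Answer: M ≅ ℤ/2 ⊕ ℤ/2 ⊕ ℤ/6 ⊕ ℤ/6

Derivation:
rank_ℚ(R)=4; free=4−4=0
SNF(R) diag = [2, 2, 6, 6] → torsion [2, 2, 6, 6]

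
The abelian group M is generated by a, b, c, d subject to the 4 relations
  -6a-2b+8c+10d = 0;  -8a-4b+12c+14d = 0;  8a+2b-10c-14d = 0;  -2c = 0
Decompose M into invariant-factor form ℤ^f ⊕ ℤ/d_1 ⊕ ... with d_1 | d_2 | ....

Answer: M ≅ ℤ/2 ⊕ ℤ/2 ⊕ ℤ/2 ⊕ ℤ/2

Derivation:
rank_ℚ(R)=4; free=4−4=0
SNF(R) diag = [2, 2, 2, 2] → torsion [2, 2, 2, 2]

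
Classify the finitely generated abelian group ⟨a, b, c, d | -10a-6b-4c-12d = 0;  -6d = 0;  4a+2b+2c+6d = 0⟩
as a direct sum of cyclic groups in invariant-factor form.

rank_ℚ(R)=3; free=4−3=1
SNF(R) diag = [2, 2, 6] → torsion [2, 2, 6]

Answer: M ≅ ℤ^1 ⊕ ℤ/2 ⊕ ℤ/2 ⊕ ℤ/6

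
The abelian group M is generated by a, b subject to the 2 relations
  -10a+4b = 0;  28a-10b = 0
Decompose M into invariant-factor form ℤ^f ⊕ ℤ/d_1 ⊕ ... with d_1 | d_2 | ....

Answer: M ≅ ℤ/2 ⊕ ℤ/6

Derivation:
rank_ℚ(R)=2; free=2−2=0
SNF(R) diag = [2, 6] → torsion [2, 6]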